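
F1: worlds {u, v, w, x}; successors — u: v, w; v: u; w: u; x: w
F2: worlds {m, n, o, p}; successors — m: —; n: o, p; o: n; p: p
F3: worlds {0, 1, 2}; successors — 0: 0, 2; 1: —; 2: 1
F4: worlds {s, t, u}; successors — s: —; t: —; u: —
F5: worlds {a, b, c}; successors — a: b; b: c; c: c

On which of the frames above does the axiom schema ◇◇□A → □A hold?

F1, F4

The schema corresponds to a generalized confluence (Geach) condition: ∀x ∀y ∀z ((xR²y ∧ xRz) → ∃w (yRw ∧ z = w)).
F1: ✓.
F2: fails — nR²p, nRo but no w with pRw and o=w.
F3: fails — 0R²1, 0R0 but no w with 1Rw and 0=w.
F4: ✓.
F5: fails — aR²c, aRb but no w with cRw and b=w.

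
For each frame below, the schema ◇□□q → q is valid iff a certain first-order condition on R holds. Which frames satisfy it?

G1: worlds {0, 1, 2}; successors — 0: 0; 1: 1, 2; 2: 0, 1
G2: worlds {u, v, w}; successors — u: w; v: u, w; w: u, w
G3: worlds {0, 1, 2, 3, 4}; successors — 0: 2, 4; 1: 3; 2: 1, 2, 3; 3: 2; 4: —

Frame correspondent (Sahlqvist): ∀x ∀y (xRy → ∃w (yR²w ∧ x = w)) — i.e. a generalized confluence (Geach) condition.
G1: fails — 2R0 but no w with 0R²w and 2=w.
G2: fails — vRu but no t with uR²t and v=t.
G3: fails — 0R2 but no w with 2R²w and 0=w.

none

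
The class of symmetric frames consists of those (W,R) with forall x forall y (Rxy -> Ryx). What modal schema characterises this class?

A defining formula is q → □◇q (the B axiom).

q → □◇q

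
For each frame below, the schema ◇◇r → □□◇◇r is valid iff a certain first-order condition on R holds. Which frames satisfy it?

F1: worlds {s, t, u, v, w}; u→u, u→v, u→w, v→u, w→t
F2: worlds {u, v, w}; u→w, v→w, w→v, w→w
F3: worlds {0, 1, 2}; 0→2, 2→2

F2, F3

This is the axiom for a generalized confluence (Geach) condition; its first-order frame correspondent is ∀x ∀y ∀z ((xR²y ∧ xR²z) → ∃w (y = w ∧ zR²w)).
F1: fails — uR²t, uR²t but no w* with t=w* and tR²w*.
F2: satisfies the condition.
F3: satisfies the condition.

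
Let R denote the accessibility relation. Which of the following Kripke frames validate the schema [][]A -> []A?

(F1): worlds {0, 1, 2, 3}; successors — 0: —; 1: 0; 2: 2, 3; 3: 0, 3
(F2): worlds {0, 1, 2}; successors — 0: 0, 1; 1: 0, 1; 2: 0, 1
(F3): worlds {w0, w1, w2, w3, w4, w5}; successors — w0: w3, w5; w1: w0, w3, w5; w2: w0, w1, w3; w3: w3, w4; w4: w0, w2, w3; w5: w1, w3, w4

This is the axiom for density; its first-order frame correspondent is forall x forall y (Rxy -> exists z (Rxz & Rzy)).
(F1): fails — R10 but no z with R1z and Rz0.
(F2): holds.
(F3): fails — Rw1w0 but no z with Rw1z and Rzw0.
Valid on: (F2).

(F2)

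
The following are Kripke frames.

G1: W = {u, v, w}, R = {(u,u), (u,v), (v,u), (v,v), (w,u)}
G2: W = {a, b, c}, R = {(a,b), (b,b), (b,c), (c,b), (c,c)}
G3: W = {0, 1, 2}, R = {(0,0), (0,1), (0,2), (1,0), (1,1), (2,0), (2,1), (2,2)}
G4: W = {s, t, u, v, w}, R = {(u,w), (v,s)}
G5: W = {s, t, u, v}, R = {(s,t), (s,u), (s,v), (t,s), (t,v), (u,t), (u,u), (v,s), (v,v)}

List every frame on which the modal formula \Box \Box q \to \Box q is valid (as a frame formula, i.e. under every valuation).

G1, G2, G3, G5

The schema corresponds to density: \forall x \forall y (Rxy \to \exists z (Rxz \wedge Rzy)).
G1: condition met.
G2: condition met.
G3: condition met.
G4: fails — Rvs but no z with Rvz and Rzs.
G5: condition met.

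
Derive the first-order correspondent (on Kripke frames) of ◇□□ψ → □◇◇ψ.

This is a Sahlqvist (Geach-type) schema ◇^1□^2ψ → □^1◇^2ψ.
Minimal-valuation argument: fix x; take any y with xR^1y and any z with xR^1z. Set V(ψ) to the set of worlds R-reachable from y in exactly 2 steps. Then □^2ψ holds at y, so the antecedent holds at x; validity forces ◇^2ψ at z, giving a w with zR^2w and yR^2w.
First-order correspondent: ∀x ∀y ∀z ((xRy ∧ xRz) → ∃w (yR²w ∧ zR²w)).

∀x ∀y ∀z ((xRy ∧ xRz) → ∃w (yR²w ∧ zR²w))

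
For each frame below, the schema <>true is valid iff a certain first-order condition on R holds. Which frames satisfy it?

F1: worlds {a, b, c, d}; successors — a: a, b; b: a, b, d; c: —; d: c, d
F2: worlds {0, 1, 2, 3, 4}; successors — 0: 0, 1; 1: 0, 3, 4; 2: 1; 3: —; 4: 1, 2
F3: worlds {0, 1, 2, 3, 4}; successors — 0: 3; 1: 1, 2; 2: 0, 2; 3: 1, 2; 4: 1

The schema corresponds to seriality: forall x exists y Rxy.
F1: fails — world c has no successor.
F2: fails — world 3 has no successor.
F3: satisfies the condition.

F3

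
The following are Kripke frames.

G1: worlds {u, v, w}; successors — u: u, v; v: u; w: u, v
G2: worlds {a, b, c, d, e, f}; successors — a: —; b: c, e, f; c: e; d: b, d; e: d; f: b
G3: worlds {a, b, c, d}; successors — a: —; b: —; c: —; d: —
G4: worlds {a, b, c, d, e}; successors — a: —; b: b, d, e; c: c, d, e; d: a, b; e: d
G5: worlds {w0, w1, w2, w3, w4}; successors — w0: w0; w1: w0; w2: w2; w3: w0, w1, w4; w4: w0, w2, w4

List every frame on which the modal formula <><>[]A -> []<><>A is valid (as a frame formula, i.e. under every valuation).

G1, G3

This is the axiom for a generalized confluence (Geach) condition; its first-order frame correspondent is forall x forall y forall z ((x R^2 y & xRz) -> exists w (yRw & z R^2 w)).
G1: satisfies the condition.
G2: fails — bR²b, bRc but no w with bRw and cR²w.
G3: satisfies the condition.
G4: fails — bR²a, bRb but no w with aRw and bR²w.
G5: fails — w3R²w2, w3Rw0 but no w with w2Rw and w0R²w.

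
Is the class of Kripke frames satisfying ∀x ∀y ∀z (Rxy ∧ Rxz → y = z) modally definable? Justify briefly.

This is a Sahlqvist condition; the CD axiom ◇r → □r defines it.
Suppose ◇r→□r is valid. Take Rxy, Rxz and set V(r)={y}. Then ◇r at x, so □r at x, so r at z, i.e. z=y.

Yes — defined by ◇r → □r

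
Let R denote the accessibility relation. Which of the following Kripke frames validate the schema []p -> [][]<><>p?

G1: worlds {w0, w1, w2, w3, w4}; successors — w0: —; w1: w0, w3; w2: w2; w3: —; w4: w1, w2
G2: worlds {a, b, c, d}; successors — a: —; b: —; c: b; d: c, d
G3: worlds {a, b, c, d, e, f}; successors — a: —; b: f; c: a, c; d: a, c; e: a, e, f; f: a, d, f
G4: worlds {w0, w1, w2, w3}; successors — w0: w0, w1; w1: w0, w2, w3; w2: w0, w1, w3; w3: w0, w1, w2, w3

G4

Frame correspondent (Sahlqvist): forall x forall z (x R^2 z -> exists w (xRw & z R^2 w)) — i.e. a generalized confluence (Geach) condition.
G1: fails — w4R²w0 but no w with w4Rw and w0R²w.
G2: fails — dR²b but no w with dRw and bR²w.
G3: fails — bR²a but no w with bRw and aR²w.
G4: condition met.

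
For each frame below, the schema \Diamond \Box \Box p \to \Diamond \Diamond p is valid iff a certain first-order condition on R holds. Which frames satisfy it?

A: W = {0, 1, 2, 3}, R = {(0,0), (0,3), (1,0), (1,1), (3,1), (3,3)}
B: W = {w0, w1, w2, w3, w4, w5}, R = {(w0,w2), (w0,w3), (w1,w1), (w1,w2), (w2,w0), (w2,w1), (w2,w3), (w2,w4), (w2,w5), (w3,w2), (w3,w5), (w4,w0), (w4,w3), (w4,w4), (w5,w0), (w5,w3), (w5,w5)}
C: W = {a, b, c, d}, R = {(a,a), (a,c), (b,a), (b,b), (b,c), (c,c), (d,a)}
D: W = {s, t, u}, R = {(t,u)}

The schema corresponds to a generalized confluence (Geach) condition: \forall x \forall y (xRy \to \exists w (y R^2 w \wedge x R^2 w)).
A: holds.
B: holds.
C: holds.
D: fails — tRu but no w with uR²w and tR²w.
Valid on: A, B, C.

A, B, C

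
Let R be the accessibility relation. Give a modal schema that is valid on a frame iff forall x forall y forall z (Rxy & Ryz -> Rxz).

□s → □□s

A defining formula is □s → □□s (the 4 axiom).
Suppose □s→□□s is valid. Take Rxy, Ryz and set V(s)={w : Rxw}. Then □s at x, so □□s at x, so □s at y, so s at z, i.e. Rxz.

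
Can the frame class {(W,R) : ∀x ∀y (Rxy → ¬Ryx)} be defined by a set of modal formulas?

No

Any modally definable frame class is closed under surjective bounded morphisms.
The 3-cycle (worlds w0,w1,w2 with w0→w1→w2→w0) is asymmetric. Mapping every world to a single reflexive point • is a surjective bounded morphism, and the reflexive point is not asymmetric (R•• but asymmetry requires ¬R••).
So the class is not modally definable.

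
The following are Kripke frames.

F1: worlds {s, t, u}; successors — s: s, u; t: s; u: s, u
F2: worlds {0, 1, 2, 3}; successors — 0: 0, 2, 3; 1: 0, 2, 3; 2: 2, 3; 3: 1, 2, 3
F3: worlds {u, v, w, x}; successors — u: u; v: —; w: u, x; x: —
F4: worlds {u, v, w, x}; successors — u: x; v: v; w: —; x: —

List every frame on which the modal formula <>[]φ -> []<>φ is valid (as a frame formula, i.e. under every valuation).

F1, F2

The schema corresponds to convergence: forall x forall y forall z (Rxy & Rxz -> exists w (Ryw & Rzw)).
F1: condition met.
F2: condition met.
F3: fails — Rwu and Rwx but u and x have no common successor.
F4: fails — Rux and Rux but x and x have no common successor.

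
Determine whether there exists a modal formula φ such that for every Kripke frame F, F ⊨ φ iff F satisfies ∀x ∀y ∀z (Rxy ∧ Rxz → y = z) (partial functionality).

Definable; ◇q → □q defines it

Yes: it is partial functionality, defined by the CD schema ◇q → □q.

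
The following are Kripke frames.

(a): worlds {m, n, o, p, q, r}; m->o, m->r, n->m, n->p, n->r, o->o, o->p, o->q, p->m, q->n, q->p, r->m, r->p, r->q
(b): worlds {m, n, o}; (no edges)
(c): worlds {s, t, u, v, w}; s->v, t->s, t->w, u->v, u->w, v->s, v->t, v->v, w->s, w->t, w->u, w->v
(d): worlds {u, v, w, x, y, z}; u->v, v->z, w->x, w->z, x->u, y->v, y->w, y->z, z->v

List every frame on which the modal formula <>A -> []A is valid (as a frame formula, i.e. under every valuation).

(b)

This is the axiom for partial functionality; its first-order frame correspondent is forall x forall y forall z (Rxy & Rxz -> y = z).
(a): fails — m sees both o and r.
(b): ✓.
(c): fails — t sees both s and w.
(d): fails — w sees both x and z.
Valid on: (b).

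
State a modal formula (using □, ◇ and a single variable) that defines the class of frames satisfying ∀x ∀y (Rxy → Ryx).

A defining formula is q → □◇q (the B axiom).
Suppose q→□◇q is valid. Take Rxy and set V(q)={x}. Then q at x, so □◇q at x, so ◇q at y, so some z with Ryz has q; z=x, i.e. Ryx.

q → □◇q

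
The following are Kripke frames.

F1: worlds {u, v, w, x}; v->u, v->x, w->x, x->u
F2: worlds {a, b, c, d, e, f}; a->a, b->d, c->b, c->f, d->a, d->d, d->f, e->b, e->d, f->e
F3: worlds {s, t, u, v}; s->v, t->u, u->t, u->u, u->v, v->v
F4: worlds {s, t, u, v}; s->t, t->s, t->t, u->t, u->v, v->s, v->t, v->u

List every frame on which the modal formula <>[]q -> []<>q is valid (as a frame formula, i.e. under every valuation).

The schema corresponds to convergence: forall x forall y forall z (Rxy & Rxz -> exists w (Ryw & Rzw)).
F1: fails — Rvu and Rvu but u and u have no common successor.
F2: fails — Rcf and Rcb but f and b have no common successor.
F3: fails — Ruv and Rut but v and t have no common successor.
F4: holds.

F4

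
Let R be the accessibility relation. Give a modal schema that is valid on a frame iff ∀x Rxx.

□s → s

This is reflexivity; the standard corresponding axiom is T: □s → s.
Suppose □s→s is valid. At any x set V(s)={w : Rxw}. Then □s holds at x, so s holds at x, i.e. Rxx.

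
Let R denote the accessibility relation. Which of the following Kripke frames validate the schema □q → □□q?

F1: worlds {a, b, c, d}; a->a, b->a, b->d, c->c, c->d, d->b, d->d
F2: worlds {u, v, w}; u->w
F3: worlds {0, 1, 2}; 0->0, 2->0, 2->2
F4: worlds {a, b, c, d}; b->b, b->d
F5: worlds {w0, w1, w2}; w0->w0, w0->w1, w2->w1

The schema corresponds to transitivity: ∀x ∀y ∀z (Rxy ∧ Ryz → Rxz).
F1: fails — Rcd and Rdb but not Rcb.
F2: ✓.
F3: ✓.
F4: ✓.
F5: ✓.
Valid on: F2, F3, F4, F5.

F2, F3, F4, F5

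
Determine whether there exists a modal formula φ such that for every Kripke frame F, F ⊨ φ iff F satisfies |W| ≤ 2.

No — not modally definable

If a class were modally definable it would be closed under disjoint unions (Goldblatt–Thomason).
Any modal formula valid on each of 3 disjoint one-world frames is valid on their disjoint union (validity is preserved under disjoint unions). Each one-world frame has |W|=1≤2, but the union has |W|=3.
So no modal formula (or set of formulas) defines exactly the |W|≤2 frames.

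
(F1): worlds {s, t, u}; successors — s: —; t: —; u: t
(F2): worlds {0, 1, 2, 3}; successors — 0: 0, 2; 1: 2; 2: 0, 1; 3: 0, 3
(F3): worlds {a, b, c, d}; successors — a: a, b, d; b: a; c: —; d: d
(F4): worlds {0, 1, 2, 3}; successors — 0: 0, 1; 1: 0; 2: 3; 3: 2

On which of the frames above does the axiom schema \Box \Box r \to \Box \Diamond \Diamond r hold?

The schema corresponds to a generalized confluence (Geach) condition: \forall x \forall z (xRz \to \exists w (x R^2 w \wedge z R^2 w)).
(F1): fails — uRt but no w with uR²w and tR²w.
(F2): ✓.
(F3): ✓.
(F4): fails — 2R3 but no w with 2R²w and 3R²w.

(F2), (F3)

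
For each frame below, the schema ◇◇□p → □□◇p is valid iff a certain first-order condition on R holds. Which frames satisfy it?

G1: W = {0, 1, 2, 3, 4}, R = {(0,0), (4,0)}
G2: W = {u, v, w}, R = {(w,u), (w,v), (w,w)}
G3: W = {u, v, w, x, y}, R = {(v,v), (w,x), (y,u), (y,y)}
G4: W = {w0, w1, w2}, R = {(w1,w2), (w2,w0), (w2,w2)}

Frame correspondent (Sahlqvist): ∀x ∀y ∀z ((xR²y ∧ xR²z) → ∃w (yRw ∧ zRw)) — i.e. a generalized confluence (Geach) condition.
G1: condition met.
G2: fails — wR²u, wR²u but no t with uRt and uRt.
G3: fails — yR²u, yR²u but no t with uRt and uRt.
G4: fails — w1R²w0, w1R²w0 but no w with w0Rw and w0Rw.
Valid on: G1.

G1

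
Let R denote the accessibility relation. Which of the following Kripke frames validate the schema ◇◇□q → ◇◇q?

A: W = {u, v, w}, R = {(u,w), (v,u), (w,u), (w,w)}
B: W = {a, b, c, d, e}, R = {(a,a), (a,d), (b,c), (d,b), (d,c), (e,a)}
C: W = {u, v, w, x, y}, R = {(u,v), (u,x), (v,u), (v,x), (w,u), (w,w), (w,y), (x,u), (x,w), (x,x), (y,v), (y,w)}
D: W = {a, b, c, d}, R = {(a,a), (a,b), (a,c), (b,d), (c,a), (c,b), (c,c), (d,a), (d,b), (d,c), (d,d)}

A, C, D

Frame correspondent (Sahlqvist): ∀x ∀y (xR²y → ∃w (yRw ∧ xR²w)) — i.e. a generalized confluence (Geach) condition.
A: condition met.
B: fails — aR²c but no w with cRw and aR²w.
C: condition met.
D: condition met.
Valid on: A, C, D.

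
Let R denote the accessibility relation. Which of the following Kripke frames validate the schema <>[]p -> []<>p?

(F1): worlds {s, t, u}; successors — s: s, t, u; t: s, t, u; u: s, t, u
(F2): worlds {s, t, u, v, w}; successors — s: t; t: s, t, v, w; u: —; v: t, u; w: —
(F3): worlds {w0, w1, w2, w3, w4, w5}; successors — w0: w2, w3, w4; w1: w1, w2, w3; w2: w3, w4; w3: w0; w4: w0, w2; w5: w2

Frame correspondent (Sahlqvist): forall x forall y forall z (Rxy & Rxz -> exists w (Ryw & Rzw)) — i.e. convergence.
(F1): satisfies the condition.
(F2): fails — Rtv and Rtw but v and w have no common successor.
(F3): fails — Rw0w4 and Rw0w2 but w4 and w2 have no common successor.

(F1)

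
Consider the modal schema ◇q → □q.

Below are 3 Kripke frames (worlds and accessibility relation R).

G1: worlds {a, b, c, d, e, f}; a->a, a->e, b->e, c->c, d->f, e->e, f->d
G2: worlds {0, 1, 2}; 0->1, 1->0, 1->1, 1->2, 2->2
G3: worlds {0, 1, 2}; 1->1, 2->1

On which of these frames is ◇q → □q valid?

G3

This is the axiom for partial functionality; its first-order frame correspondent is ∀x ∀y ∀z (Rxy ∧ Rxz → y = z).
G1: fails — a sees both a and e.
G2: fails — 1 sees both 0 and 1.
G3: holds.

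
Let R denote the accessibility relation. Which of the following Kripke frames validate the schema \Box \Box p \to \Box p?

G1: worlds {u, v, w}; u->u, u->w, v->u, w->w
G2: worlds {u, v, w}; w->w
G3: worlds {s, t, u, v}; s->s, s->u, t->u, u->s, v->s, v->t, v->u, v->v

G1, G2

Frame correspondent (Sahlqvist): \forall x \forall y (Rxy \to \exists z (Rxz \wedge Rzy)) — i.e. density.
G1: ✓.
G2: ✓.
G3: fails — Rtu but no z with Rtz and Rzu.
Valid on: G1, G2.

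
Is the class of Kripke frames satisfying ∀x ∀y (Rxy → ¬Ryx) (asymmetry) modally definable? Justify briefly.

If a class were modally definable it would be closed under surjective bounded morphisms (Goldblatt–Thomason).
The 4-cycle (worlds s,t,u,v with s→t→u→v→s) is asymmetric. Mapping every world to a single reflexive point • is a surjective bounded morphism, and the reflexive point is not asymmetric (R•• but asymmetry requires ¬R••).
So no modal formula (or set of formulas) defines exactly the asymmetric frames.

Not modally definable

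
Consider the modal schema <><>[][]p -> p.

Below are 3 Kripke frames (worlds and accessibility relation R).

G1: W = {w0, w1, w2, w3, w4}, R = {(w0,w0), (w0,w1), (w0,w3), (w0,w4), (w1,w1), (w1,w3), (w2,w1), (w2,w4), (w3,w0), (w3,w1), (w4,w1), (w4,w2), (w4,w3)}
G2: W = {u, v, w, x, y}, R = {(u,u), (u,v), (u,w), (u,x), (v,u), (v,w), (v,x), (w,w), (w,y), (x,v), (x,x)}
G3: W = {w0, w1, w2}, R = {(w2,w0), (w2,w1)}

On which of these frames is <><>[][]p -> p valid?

G3

Frame correspondent (Sahlqvist): forall x forall y (x R^2 y -> exists w (y R^2 w & x = w)) — i.e. a generalized confluence (Geach) condition.
G1: fails — w0R²w2 but no w with w2R²w and w0=w.
G2: fails — uR²w but no t with wR²t and u=t.
G3: condition met.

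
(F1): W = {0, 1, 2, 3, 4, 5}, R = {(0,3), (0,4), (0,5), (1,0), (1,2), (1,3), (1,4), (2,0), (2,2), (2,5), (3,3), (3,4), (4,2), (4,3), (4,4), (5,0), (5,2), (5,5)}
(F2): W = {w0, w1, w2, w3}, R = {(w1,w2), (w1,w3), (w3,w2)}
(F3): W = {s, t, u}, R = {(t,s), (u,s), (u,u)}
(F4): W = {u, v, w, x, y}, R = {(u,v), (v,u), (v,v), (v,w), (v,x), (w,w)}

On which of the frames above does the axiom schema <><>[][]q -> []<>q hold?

Frame correspondent (Sahlqvist): forall x forall y forall z ((x R^2 y & xRz) -> exists w (y R^2 w & zRw)) — i.e. a generalized confluence (Geach) condition.
(F1): ✓.
(F2): fails — w1R²w2, w1Rw2 but no w with w2R²w and w2Rw.
(F3): fails — uR²s, uRs but no w with sR²w and sRw.
(F4): fails — uR²x, uRv but no t with xR²t and vRt.

(F1)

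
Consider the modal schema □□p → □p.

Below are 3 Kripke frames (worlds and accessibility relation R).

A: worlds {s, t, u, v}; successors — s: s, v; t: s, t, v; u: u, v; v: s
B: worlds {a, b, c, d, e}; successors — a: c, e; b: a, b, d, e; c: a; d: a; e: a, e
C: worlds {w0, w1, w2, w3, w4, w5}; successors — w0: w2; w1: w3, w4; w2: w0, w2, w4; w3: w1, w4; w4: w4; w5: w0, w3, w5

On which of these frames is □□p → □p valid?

A

This is the axiom for density; its first-order frame correspondent is ∀x ∀y (Rxy → ∃z (Rxz ∧ Rzy)).
A: ✓.
B: fails — Rac but no z with Raz and Rzc.
C: fails — Rw3w1 but no z with Rw3z and Rzw1.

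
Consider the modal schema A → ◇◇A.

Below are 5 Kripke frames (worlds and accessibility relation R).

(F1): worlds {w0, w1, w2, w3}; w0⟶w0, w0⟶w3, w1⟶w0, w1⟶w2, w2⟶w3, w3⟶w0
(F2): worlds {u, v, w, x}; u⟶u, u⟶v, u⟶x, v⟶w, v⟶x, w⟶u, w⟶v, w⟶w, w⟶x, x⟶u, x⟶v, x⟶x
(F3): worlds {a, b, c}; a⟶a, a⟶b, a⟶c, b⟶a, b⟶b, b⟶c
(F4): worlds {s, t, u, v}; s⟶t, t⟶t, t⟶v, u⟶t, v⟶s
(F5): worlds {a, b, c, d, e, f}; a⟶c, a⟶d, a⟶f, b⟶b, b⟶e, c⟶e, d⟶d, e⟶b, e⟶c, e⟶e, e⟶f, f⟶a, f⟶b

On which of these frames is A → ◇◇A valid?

(F2), (F5)

Frame correspondent (Sahlqvist): ∀x ∃w (x = w ∧ xR²w) — i.e. a generalized confluence (Geach) condition.
(F1): fails — at w1 but no w with w1=w and w1R²w.
(F2): condition met.
(F3): fails — at c but no w with c=w and cR²w.
(F4): fails — at s but no w with s=w and sR²w.
(F5): condition met.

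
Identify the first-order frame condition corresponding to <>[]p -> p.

This is a form of the B axiom.
Its frame correspondent is symmetry — forall x forall y (Rxy -> Ryx).

symmetry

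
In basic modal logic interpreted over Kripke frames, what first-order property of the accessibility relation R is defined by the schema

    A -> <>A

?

Reflexivity

This schema is equivalent to the T axiom □A → A.
It corresponds to reflexivity: forall x Rxx.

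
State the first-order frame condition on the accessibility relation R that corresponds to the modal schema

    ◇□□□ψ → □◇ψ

This is a Sahlqvist (Geach-type) schema ◇^1□^3ψ → □^1◇^1ψ.
First-order correspondent: ∀x ∀y ∀z ((xRy ∧ xRz) → ∃w (yR³w ∧ zRw)).

∀x ∀y ∀z ((xRy ∧ xRz) → ∃w (yR³w ∧ zRw))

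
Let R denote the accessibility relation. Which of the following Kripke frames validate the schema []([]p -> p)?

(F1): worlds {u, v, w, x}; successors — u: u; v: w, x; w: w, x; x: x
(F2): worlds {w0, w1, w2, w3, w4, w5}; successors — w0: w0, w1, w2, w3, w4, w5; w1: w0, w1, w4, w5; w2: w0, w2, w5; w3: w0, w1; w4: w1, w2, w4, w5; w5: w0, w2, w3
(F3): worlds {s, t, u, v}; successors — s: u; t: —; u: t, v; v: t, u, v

This is the axiom for shift-reflexivity; its first-order frame correspondent is forall x forall y (Rxy -> Ryy).
(F1): condition met.
(F2): fails — Rw1w5 but not Rw5w5.
(F3): fails — Rut but not Rtt.
Valid on: (F1).

(F1)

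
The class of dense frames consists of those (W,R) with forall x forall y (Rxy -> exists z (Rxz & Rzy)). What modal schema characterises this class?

□□s → □s

This is density; the standard corresponding axiom is C4: □□s → □s.
Suppose □□s→□s is valid. Take Rxy and set V(s)={w : xR²w}. Then □□s at x, so □s at x, so s at y, i.e. ∃z(Rxz∧Rzy).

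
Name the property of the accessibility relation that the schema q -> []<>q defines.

Suppose q→□◇q is valid. Take Rxy and set V(q)={x}. Then q at x, so □◇q at x, so ◇q at y, so some z with Ryz has q; z=x, i.e. Ryx.
The converse is a direct semantic check.
So the correspondent is symmetry.

symmetry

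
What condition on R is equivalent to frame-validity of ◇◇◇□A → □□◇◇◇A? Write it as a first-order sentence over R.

∀x ∀y ∀z ((xR³y ∧ xR²z) → ∃w (yRw ∧ zR³w))

This is a Sahlqvist (Geach-type) schema ◇^3□^1A → □^2◇^3A.
Minimal-valuation argument: fix x; take any y with xR^3y and any z with xR^2z. Set V(A) to the set of worlds R-reachable from y in exactly 1 step. Then □^1A holds at y, so the antecedent holds at x; validity forces ◇^3A at z, giving a w with zR^3w and yR^1w.
First-order correspondent: ∀x ∀y ∀z ((xR³y ∧ xR²z) → ∃w (yRw ∧ zR³w)).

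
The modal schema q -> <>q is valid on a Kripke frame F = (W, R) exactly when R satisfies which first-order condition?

This is frame-equivalent to □q → q (substitute ¬q for q and contrapose).
Suppose □q→q is valid. At any x set V(q)={w : Rxw}. Then □q holds at x, so q holds at x, i.e. Rxx.

reflexivity: forall x Rxx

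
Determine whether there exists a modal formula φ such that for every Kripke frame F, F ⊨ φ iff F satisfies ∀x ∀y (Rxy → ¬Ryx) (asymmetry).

Modal frame validity is preserved under surjective bounded morphisms.
The 5-cycle (worlds s,t,u,v,w with s→t→u→v→w→s) is asymmetric. Mapping every world to a single reflexive point • is a surjective bounded morphism, and the reflexive point is not asymmetric (R•• but asymmetry requires ¬R••).
Hence asymmetry is not modally definable.

No — not modally definable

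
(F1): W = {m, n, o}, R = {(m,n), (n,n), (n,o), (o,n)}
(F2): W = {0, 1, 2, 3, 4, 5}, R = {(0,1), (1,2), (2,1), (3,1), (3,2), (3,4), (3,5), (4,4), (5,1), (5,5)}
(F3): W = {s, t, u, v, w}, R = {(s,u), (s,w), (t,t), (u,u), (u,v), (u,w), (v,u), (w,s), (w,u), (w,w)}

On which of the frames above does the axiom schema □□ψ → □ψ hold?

Frame correspondent (Sahlqvist): ∀x ∀y (Rxy → ∃z (Rxz ∧ Rzy)) — i.e. density.
(F1): satisfies the condition.
(F2): fails — R12 but no z with R1z and Rz2.
(F3): satisfies the condition.
Valid on: (F1), (F3).

(F1), (F3)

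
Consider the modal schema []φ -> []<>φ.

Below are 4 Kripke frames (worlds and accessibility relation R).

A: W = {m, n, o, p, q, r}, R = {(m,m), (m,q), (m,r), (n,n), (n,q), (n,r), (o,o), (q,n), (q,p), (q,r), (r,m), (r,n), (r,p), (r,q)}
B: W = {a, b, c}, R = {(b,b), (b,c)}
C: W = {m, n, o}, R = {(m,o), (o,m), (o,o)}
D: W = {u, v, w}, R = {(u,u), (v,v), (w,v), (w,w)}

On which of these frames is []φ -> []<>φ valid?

C, D

This is the axiom for a generalized confluence (Geach) condition; its first-order frame correspondent is forall x forall z (xRz -> exists w (xRw & zRw)).
A: fails — qRp but no w with qRw and pRw.
B: fails — bRc but no w with bRw and cRw.
C: condition met.
D: condition met.
Valid on: C, D.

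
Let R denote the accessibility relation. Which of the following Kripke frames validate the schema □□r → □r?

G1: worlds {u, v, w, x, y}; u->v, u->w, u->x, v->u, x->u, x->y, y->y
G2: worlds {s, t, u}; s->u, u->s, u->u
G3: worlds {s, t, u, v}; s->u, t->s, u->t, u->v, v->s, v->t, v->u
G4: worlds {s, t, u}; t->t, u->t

The schema corresponds to density: ∀x ∀y (Rxy → ∃z (Rxz ∧ Rzy)).
G1: fails — Ruv but no z with Ruz and Rzv.
G2: ✓.
G3: fails — Ruv but no z with Ruz and Rzv.
G4: ✓.
Valid on: G2, G4.

G2, G4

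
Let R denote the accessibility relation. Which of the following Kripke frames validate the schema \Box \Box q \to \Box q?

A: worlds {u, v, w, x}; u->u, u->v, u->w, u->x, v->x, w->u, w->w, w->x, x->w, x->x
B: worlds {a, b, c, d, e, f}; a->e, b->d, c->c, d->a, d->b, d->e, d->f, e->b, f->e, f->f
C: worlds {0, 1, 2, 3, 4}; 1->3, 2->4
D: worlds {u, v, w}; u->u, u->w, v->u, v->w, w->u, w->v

A

Frame correspondent (Sahlqvist): \forall x \forall y (Rxy \to \exists z (Rxz \wedge Rzy)) — i.e. density.
A: holds.
B: fails — Reb but no z with Rez and Rzb.
C: fails — R24 but no z with R2z and Rz4.
D: fails — Rwv but no z with Rwz and Rzv.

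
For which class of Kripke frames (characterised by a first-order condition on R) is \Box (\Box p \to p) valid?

Suppose □(□p→p) is valid. Take Rxy and set V(p)={w : Ryw}. Then at y, □p holds; since □(□p→p) at x, □p→p at y, so p at y, i.e. Ryy.
Conversely, any frame satisfying \forall x \forall y (Rxy \to Ryy) validates the schema.
Frame condition: \forall x \forall y (Rxy \to Ryy).

shift-reflexivity: \forall x \forall y (Rxy \to Ryy)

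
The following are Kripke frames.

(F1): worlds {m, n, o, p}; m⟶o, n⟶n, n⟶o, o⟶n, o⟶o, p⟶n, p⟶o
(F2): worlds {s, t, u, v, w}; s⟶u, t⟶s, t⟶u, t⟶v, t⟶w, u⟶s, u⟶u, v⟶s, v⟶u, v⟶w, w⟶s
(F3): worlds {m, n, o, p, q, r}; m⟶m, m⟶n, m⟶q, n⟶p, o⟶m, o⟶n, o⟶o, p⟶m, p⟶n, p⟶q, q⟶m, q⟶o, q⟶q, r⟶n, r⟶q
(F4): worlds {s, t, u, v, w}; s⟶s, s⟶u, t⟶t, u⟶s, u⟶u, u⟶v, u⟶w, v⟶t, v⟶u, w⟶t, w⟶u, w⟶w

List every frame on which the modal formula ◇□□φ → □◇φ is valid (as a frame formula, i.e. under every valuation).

(F1)

This is the axiom for a generalized confluence (Geach) condition; its first-order frame correspondent is ∀x ∀y ∀z ((xRy ∧ xRz) → ∃w (yR²w ∧ zRw)).
(F1): holds.
(F2): fails — tRw, tRw but no w* with wR²w* and wRw*.
(F3): fails — mRn, mRn but no w with nR²w and nRw.
(F4): fails — vRt, vRu but no w* with tR²w* and uRw*.
Valid on: (F1).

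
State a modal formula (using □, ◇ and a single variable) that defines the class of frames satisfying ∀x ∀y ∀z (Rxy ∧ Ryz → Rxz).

A defining formula is □q → □□q (the 4 axiom).
Suppose □q→□□q is valid. Take Rxy, Ryz and set V(q)={w : Rxw}. Then □q at x, so □□q at x, so □q at y, so q at z, i.e. Rxz.

□q → □□q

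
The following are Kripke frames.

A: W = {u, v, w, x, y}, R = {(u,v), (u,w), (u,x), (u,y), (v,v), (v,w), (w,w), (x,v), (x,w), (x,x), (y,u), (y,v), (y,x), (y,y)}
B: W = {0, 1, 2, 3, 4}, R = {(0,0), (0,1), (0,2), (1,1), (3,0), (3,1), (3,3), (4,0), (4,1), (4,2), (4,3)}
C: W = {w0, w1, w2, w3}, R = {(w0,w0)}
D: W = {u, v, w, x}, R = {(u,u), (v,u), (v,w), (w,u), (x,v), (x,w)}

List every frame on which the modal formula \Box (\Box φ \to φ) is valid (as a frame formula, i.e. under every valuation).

C

The schema corresponds to shift-reflexivity: \forall x \forall y (Rxy \to Ryy).
A: fails — Ryu but not Ruu.
B: fails — R02 but not R22.
C: condition met.
D: fails — Rxw but not Rww.
Valid on: C.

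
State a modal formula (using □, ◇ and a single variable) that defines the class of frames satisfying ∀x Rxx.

The condition is reflexivity. The T schema □q → q defines it.
Suppose □q→q is valid. At any x set V(q)={w : Rxw}. Then □q holds at x, so q holds at x, i.e. Rxx.

□q → q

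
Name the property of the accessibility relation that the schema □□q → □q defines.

density

Suppose □□q→□q is valid. Take Rxy and set V(q)={w : xR²w}. Then □□q at x, so □q at x, so q at y, i.e. ∃z(Rxz∧Rzy).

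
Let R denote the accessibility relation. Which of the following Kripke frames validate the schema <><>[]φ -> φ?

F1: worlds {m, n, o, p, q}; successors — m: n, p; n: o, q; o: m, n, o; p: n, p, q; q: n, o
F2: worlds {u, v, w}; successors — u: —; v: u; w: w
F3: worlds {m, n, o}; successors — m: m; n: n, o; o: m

F2

The schema corresponds to a generalized confluence (Geach) condition: forall x forall y (x R^2 y -> exists w (yRw & x = w)).
F1: fails — mR²n but no w with nRw and m=w.
F2: ✓.
F3: fails — nR²m but no w with mRw and n=w.
Valid on: F2.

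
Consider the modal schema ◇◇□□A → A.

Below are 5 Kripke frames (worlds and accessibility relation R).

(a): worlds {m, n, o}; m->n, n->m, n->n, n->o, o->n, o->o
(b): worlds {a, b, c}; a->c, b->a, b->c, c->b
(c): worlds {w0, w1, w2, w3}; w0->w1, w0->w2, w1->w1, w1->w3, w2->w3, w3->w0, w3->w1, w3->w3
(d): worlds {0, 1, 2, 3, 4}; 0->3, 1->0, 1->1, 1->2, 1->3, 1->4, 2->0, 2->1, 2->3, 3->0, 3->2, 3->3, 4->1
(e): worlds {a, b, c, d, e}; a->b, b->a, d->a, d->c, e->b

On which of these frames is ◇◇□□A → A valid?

Frame correspondent (Sahlqvist): ∀x ∀y (xR²y → ∃w (yR²w ∧ x = w)) — i.e. a generalized confluence (Geach) condition.
(a): ✓.
(b): fails — aR²b but no w with bR²w and a=w.
(c): fails — w2R²w0 but no w with w0R²w and w2=w.
(d): fails — 1R²0 but no w with 0R²w and 1=w.
(e): fails — dR²b but no w with bR²w and d=w.
Valid on: (a).

(a)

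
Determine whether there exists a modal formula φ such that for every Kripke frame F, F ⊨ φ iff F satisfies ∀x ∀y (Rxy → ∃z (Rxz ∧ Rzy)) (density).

Yes, by □□q → □q

The condition is density. A defining modal formula is □□q → □q.
Suppose □□q→□q is valid. Take Rxy and set V(q)={w : xR²w}. Then □□q at x, so □q at x, so q at y, i.e. ∃z(Rxz∧Rzy).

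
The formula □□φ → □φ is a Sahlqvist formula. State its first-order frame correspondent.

Density

Suppose □□φ→□φ is valid. Take Rxy and set V(φ)={w : xR²w}. Then □□φ at x, so □φ at x, so φ at y, i.e. ∃z(Rxz∧Rzy).
Conversely, any frame satisfying ∀x ∀y (Rxy → ∃z (Rxz ∧ Rzy)) validates the schema.
So the correspondent is density.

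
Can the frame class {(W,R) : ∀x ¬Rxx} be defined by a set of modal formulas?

Any modally definable frame class is closed under surjective bounded morphisms.
The 3-cycle (worlds 0,1,2 with 0→1→2→0) is irreflexive, and the map sending every world to a single reflexive point • is a surjective bounded morphism (forth: every edge maps to (•,•); back: every world has a successor). So any modal formula valid on the 3-cycle is also valid on the reflexive point, which is not irreflexive.
So the class is not modally definable.

No — not modally definable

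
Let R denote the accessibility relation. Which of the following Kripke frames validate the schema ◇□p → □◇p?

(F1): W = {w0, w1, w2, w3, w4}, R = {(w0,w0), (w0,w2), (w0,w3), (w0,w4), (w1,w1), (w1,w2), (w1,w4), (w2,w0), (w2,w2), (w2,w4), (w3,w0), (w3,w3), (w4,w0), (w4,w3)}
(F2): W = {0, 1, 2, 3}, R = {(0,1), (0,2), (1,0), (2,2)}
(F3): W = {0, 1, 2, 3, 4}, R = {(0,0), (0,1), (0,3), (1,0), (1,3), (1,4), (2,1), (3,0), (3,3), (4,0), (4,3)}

Frame correspondent (Sahlqvist): ∀x ∀y ∀z (Rxy ∧ Rxz → ∃w (Ryw ∧ Rzw)) — i.e. convergence.
(F1): fails — Rw1w1 and Rw1w4 but w1 and w4 have no common successor.
(F2): fails — R01 and R02 but 1 and 2 have no common successor.
(F3): satisfies the condition.

(F3)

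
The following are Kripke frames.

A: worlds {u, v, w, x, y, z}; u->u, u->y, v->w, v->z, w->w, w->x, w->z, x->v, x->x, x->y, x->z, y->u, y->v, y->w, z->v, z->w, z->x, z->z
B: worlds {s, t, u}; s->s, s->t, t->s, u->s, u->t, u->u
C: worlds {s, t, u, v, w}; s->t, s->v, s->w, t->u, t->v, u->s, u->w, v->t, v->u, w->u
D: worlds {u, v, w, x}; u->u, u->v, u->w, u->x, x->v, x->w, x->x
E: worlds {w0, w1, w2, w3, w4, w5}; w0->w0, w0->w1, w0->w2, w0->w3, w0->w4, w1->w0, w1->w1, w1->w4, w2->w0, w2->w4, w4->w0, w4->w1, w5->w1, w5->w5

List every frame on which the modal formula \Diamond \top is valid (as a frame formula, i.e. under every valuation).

A, B, C

Frame correspondent (Sahlqvist): \forall x \exists y Rxy — i.e. seriality.
A: ✓.
B: ✓.
C: ✓.
D: fails — world v has no successor.
E: fails — world w3 has no successor.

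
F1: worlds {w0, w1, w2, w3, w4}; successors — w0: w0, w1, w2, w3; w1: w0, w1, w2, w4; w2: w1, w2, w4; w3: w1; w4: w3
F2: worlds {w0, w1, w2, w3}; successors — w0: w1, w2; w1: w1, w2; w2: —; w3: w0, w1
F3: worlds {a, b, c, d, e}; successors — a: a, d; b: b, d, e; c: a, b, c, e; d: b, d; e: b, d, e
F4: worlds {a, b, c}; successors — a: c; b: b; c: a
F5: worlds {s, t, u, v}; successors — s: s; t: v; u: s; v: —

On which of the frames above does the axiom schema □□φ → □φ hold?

F3

This is the axiom for density; its first-order frame correspondent is ∀x ∀y (Rxy → ∃z (Rxz ∧ Rzy)).
F1: fails — Rw4w3 but no z with Rw4z and Rzw3.
F2: fails — Rw3w0 but no z with Rw3z and Rzw0.
F3: condition met.
F4: fails — Rac but no z with Raz and Rzc.
F5: fails — Rtv but no z with Rtz and Rzv.
Valid on: F3.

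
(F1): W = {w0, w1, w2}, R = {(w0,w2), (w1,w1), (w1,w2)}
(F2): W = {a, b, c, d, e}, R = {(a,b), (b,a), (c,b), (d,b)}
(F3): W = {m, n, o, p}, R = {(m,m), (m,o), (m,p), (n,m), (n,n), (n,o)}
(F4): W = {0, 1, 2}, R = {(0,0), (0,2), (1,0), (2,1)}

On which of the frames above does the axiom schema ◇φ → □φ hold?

(F2)

This is the axiom for partial functionality; its first-order frame correspondent is ∀x ∀y ∀z (Rxy ∧ Rxz → y = z).
(F1): fails — w1 sees both w1 and w2.
(F2): satisfies the condition.
(F3): fails — m sees both m and o.
(F4): fails — 0 sees both 0 and 2.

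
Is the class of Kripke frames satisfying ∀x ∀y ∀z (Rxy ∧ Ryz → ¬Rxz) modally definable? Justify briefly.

If a class were modally definable it would be closed under surjective bounded morphisms (Goldblatt–Thomason).
The 7-cycle (worlds 0,1,2,3,4,5,6 with 0→1→2→3→4→5→6→0) is intransitive. Mapping every world to a single reflexive point • is a surjective bounded morphism; the reflexive point is not intransitive (R••∧R•• but R••).
Hence intransitivity is not modally definable.

No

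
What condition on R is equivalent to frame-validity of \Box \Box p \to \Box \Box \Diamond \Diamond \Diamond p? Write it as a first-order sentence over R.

This is a Sahlqvist (Geach-type) schema ◇^0□^2p → □^2◇^3p.
First-order correspondent: \forall x \forall z (x R^2 z \to \exists w (x R^2 w \wedge z R^3 w)).

\forall x \forall z (x R^2 z \to \exists w (x R^2 w \wedge z R^3 w))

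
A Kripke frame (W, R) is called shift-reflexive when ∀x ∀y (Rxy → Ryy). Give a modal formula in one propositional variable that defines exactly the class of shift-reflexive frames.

□(□ψ → ψ)

A defining formula is □(□ψ → ψ) (the T□ axiom).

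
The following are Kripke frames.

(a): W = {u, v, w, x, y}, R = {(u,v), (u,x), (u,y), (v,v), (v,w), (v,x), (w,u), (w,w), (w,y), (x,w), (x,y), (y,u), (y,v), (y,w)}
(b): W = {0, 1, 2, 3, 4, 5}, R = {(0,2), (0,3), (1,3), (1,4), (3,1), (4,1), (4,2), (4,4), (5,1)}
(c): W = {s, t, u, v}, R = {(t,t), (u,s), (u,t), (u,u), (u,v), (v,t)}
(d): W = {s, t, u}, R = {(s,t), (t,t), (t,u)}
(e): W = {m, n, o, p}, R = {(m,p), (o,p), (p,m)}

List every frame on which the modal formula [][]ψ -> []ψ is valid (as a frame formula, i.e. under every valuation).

This is the axiom for density; its first-order frame correspondent is forall x forall y (Rxy -> exists z (Rxz & Rzy)).
(a): satisfies the condition.
(b): fails — R31 but no z with R3z and Rz1.
(c): satisfies the condition.
(d): satisfies the condition.
(e): fails — Rop but no z with Roz and Rzp.

(a), (c), (d)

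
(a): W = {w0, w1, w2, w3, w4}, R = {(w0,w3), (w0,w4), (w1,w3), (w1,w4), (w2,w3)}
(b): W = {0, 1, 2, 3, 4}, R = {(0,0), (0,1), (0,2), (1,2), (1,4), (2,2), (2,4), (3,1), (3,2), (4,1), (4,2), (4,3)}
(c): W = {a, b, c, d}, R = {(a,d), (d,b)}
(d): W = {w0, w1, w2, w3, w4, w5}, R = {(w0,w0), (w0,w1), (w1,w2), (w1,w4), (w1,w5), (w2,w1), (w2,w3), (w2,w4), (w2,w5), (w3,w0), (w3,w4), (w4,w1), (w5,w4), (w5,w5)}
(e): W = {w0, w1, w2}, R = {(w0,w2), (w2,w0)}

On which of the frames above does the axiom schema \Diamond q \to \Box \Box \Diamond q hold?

The schema corresponds to a generalized confluence (Geach) condition: \forall x \forall y \forall z ((xRy \wedge x R^2 z) \to \exists w (y = w \wedge zRw)).
(a): ✓.
(b): fails — 0R0, 0R²1 but no w with 0=w and 1Rw.
(c): fails — aRd, aR²b but no w with d=w and bRw.
(d): fails — w0Rw0, w0R²w1 but no w with w0=w and w1Rw.
(e): ✓.
Valid on: (a), (e).

(a), (e)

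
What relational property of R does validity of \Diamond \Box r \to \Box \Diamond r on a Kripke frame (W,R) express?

convergence: \forall x \forall y \forall z (Rxy \wedge Rxz \to \exists w (Ryw \wedge Rzw))

This schema is the .2 axiom.
Its frame correspondent is convergence — \forall x \forall y \forall z (Rxy \wedge Rxz \to \exists w (Ryw \wedge Rzw)).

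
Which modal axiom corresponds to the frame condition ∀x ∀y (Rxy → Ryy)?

□(□p → p)

A defining formula is □(□p → p) (the T□ axiom).
Suppose □(□p→p) is valid. Take Rxy and set V(p)={w : Ryw}. Then at y, □p holds; since □(□p→p) at x, □p→p at y, so p at y, i.e. Ryy.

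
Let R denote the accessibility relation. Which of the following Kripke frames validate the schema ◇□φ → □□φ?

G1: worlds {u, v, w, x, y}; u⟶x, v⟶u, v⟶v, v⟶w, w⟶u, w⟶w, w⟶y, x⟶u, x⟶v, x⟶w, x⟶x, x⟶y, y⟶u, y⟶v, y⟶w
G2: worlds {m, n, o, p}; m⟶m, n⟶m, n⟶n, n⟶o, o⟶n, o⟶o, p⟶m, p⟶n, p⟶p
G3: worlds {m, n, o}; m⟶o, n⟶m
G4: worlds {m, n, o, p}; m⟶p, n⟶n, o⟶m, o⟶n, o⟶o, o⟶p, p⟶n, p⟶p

G3

Frame correspondent (Sahlqvist): ∀x ∀y ∀z ((xRy ∧ xR²z) → ∃w (yRw ∧ z = w)) — i.e. a generalized confluence (Geach) condition.
G1: fails — vRu, vR²u but no t with uRt and u=t.
G2: fails — nRm, nR²n but no w with mRw and n=w.
G3: ✓.
G4: fails — oRm, oR²m but no w with mRw and m=w.
Valid on: G3.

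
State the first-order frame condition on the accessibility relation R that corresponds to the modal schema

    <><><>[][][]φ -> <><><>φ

forall x forall y (x R^3 y -> exists w (y R^3 w & x R^3 w))

This is a Sahlqvist (Geach-type) schema ◇^3□^3φ → □^0◇^3φ.
Minimal-valuation argument: fix x; take any y with xR^3y and any z with xR^0z. Set V(φ) to the set of worlds R-reachable from y in exactly 3 steps. Then □^3φ holds at y, so the antecedent holds at x; validity forces ◇^3φ at z, giving a w with zR^3w and yR^3w.
First-order correspondent: forall x forall y (x R^3 y -> exists w (y R^3 w & x R^3 w)).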